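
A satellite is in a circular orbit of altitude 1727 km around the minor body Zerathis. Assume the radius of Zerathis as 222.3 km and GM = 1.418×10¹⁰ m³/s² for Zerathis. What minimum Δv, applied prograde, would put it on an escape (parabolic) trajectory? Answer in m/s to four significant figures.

r = 222.3 + 1727 = 1949.3 km = 1.9493×10⁶ m.
Circular speed v_c = √(μ/r) = 85.29 m/s.
Escape speed v_esc = √(2μ/r) = √2 × v_c = 120.6 m/s.
Δv = v_esc − v_c = 35.33 m/s.

Δv ≈ 35.33 m/s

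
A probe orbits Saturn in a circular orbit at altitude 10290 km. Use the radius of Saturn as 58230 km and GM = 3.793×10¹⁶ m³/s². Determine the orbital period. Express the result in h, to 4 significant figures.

r = 58230 + 10290 = 68520 km = 6.8520×10⁷ m.
Kepler's third law: T = 2π√(r³/μ) = 2π√((6.852×10⁷)³ / 3.793×10¹⁶).
r³/μ = 8.481×10⁶ s², so T = 2π × 2.912×10³ = 1.830×10⁴ s.
Converting: 1.830×10⁴ s ÷ 3600 = 5.083 h.

T ≈ 5.083 h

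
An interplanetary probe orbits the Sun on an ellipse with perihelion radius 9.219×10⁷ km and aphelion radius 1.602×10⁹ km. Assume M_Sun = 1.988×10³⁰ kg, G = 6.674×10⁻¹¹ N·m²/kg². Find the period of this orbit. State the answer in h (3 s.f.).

T ≈ 118000 h

μ = GM = 6.674×10⁻¹¹ × 1.988×10³⁰ = 1.327×10²⁰ m³/s².
Semi-major axis a = (r_p + r_a)/2 = (9.2190×10⁷ + 1.6020×10⁹)/2 = 8.4710×10⁸ km = 8.471×10¹¹ m.
By Kepler's third law T = 2π√(a³/μ) = 2π × 6.769×10⁷ = 4.253×10⁸ s.
= 1.181×10⁵ h.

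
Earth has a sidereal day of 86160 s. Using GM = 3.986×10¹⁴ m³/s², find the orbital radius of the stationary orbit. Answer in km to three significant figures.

A synchronous orbit has period T, so by Kepler's third law a = (μT²/4π²)^(1/3).
μT²/4π² = 3.986×10¹⁴ × (8.616×10⁴)² / 39.48 = 7.495×10²² m³.
a = 4.216×10⁷ m = 42163 km.

r_sync ≈ 42200 km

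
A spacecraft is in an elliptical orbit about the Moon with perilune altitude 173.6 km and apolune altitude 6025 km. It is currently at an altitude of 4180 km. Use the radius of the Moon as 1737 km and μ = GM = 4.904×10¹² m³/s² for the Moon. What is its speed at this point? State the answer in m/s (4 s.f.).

r_p = 1737 + 173.6 = 1910.6 km = 1.9106×10⁶ m.
r_a = 1737 + 6025 = 7762.0 km = 7.7620×10⁶ m.
r = 1737 + 4180 = 5917.0 km = 5.917×10⁶ m.
Semi-major axis a = (r_p + r_a)/2 = 4836.3 km = 4.836×10⁶ m.
Vis-viva: v² = μ(2/r − 1/a) = 4.904×10¹² × (3.380×10⁻⁷ − 2.068×10⁻⁷) = 6.436×10⁵ m²/s².
v = 802.2 m/s.

v ≈ 802.2 m/s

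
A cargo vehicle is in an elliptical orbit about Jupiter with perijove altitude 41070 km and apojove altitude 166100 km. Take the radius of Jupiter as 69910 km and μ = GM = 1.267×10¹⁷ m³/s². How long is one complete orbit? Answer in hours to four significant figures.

r_p = 69910 + 41070 = 110980 km = 1.1098×10⁸ m.
r_a = 69910 + 166100 = 236010 km = 2.3601×10⁸ m.
Semi-major axis a = (r_p + r_a)/2 = (1.1098×10⁵ + 2.3601×10⁵)/2 = 1.7350×10⁵ km = 1.735×10⁸ m.
By Kepler's third law T = 2π√(a³/μ) = 2π × 6.420×10³ = 4.034×10⁴ s.
= 11.21 hours.

T ≈ 11.21 hours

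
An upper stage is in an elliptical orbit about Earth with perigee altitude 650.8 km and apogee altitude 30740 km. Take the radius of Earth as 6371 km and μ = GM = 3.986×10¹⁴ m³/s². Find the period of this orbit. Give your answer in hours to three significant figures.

T ≈ 9.06 hours

r_p = 6371 + 650.8 = 7021.8 km = 7.0218×10⁶ m.
r_a = 6371 + 30740 = 37111 km = 3.7111×10⁷ m.
Semi-major axis a = (r_p + r_a)/2 = (7021.8 + 37111)/2 = 22066 km = 2.207×10⁷ m.
By Kepler's third law T = 2π√(a³/μ) = 2π × 5.192×10³ = 3.262×10⁴ s.
= 9.062 hours.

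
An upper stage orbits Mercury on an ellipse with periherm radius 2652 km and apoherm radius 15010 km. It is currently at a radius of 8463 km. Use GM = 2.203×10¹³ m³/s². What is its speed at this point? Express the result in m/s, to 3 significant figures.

Semi-major axis a = (r_p + r_a)/2 = 8831.0 km = 8.831×10⁶ m.
Vis-viva: v² = μ(2/r − 1/a) = 2.203×10¹³ × (2.363×10⁻⁷ − 1.132×10⁻⁷) = 2.712×10⁶ m²/s².
v = 1647 m/s.

v ≈ 1650 m/s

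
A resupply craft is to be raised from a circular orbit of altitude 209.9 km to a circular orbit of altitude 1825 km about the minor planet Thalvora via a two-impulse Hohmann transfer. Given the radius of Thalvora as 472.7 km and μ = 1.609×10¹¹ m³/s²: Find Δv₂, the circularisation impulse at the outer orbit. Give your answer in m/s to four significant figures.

Δv ≈ 85.52 m/s

r₁ = 472.7 + 209.9 = 682.60 km = 6.8260×10⁵ m.
r₂ = 472.7 + 1825 = 2297.7 km = 2.2977×10⁶ m.
Transfer ellipse a_t = (r₁ + r₂)/2 = 1.490×10⁶ m.
At r₁: circular v_c1 = √(μ/r₁) = 485.5 m/s; transfer-periapsis v_p = √[μ(2/r₁ − 1/a_t)] = 602.9 m/s.
At r₂: circular v_c2 = √(μ/r₂) = 264.6 m/s; transfer-apoapsis v_a = √[μ(2/r₂ − 1/a_t)] = 179.1 m/s.
Δv₂ = v_c2 − v_a = 85.52 m/s.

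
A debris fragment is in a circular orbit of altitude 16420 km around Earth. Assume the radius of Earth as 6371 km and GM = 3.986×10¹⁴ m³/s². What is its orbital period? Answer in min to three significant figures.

r = 6371 + 16420 = 22791 km = 2.2791×10⁷ m.
Kepler's third law: T = 2π√(r³/μ) = 2π√((2.279×10⁷)³ / 3.986×10¹⁴).
r³/μ = 2.970×10⁷ s², so T = 2π × 5.450×10³ = 3.424×10⁴ s.
Converting: 3.424×10⁴ s ÷ 60.00 = 570.7 min.

T ≈ 571 min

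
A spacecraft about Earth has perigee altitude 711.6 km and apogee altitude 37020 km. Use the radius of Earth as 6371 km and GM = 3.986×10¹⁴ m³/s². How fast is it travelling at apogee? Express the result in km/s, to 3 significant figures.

v ≈ 1.61 km/s

r_p = 6371 + 711.6 = 7082.6 km = 7.0826×10⁶ m.
r_a = 6371 + 37020 = 43391 km = 4.3391×10⁷ m.
Semi-major axis a = (r_p + r_a)/2 = 25237 km = 2.524×10⁷ m.
Vis-viva: v² = μ(2/r − 1/a) = 3.986×10¹⁴ × (4.609×10⁻⁸ − 3.962×10⁻⁸) = 2.578×10⁶ m²/s².
v = 1606 m/s = 1.606 km/s.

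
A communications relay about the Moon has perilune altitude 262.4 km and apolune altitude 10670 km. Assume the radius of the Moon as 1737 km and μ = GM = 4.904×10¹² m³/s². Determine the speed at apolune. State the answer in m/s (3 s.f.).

r_p = 1737 + 262.4 = 1999.4 km = 1.9994×10⁶ m.
r_a = 1737 + 10670 = 12407 km = 1.2407×10⁷ m.
Semi-major axis a = (r_p + r_a)/2 = 7203.2 km = 7.203×10⁶ m.
Vis-viva: v² = μ(2/r − 1/a) = 4.904×10¹² × (1.612×10⁻⁷ − 1.388×10⁻⁷) = 1.097×10⁵ m²/s².
v = 331.2 m/s.

v ≈ 331 m/s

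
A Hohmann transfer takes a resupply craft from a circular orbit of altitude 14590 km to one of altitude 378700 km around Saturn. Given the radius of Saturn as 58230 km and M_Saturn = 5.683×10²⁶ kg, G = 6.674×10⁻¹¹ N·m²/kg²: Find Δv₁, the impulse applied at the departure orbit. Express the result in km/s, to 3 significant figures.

Δv ≈ 7.06 km/s

μ = GM = 6.674×10⁻¹¹ × 5.683×10²⁶ = 3.793×10¹⁶ m³/s².
r₁ = 58230 + 14590 = 72820 km = 7.2820×10⁷ m.
r₂ = 58230 + 378700 = 436930 km = 4.3693×10⁸ m.
Transfer ellipse a_t = (r₁ + r₂)/2 = 2.549×10⁸ m.
At r₁: circular v_c1 = √(μ/r₁) = 22820 m/s; transfer-perikrone v_p = √[μ(2/r₁ − 1/a_t)] = 29880 m/s.
Δv₁ = v_p − v_c1 = 7059 m/s.
= 7.059 km/s.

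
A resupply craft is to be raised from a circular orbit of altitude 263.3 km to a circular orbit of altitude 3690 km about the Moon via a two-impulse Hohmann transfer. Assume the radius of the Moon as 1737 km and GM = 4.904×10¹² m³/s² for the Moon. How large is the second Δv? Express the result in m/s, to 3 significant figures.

Δv ≈ 253 m/s

r₁ = 1737 + 263.3 = 2000.3 km = 2.0003×10⁶ m.
r₂ = 1737 + 3690 = 5427.0 km = 5.4270×10⁶ m.
Transfer ellipse a_t = (r₁ + r₂)/2 = 3.714×10⁶ m.
At r₁: circular v_c1 = √(μ/r₁) = 1566 m/s; transfer-perilune v_p = √[μ(2/r₁ − 1/a_t)] = 1893 m/s.
At r₂: circular v_c2 = √(μ/r₂) = 950.6 m/s; transfer-apolune v_a = √[μ(2/r₂ − 1/a_t)] = 697.7 m/s.
Δv₂ = v_c2 − v_a = 252.9 m/s.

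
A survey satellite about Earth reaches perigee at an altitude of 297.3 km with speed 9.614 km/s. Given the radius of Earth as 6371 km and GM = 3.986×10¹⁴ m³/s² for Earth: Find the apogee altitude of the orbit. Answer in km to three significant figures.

apogee altitude ≈ 16400 km

r_p = 6371 + 297.3 = 6668.3 km = 6.668×10⁶ m.
Specific energy ε = v²/2 − μ/r = -1.356×10⁷ J/kg, so a = −μ/(2ε) = 1.470×10⁷ m.
The apsides satisfy r_p + r_a = 2a, so the apogee radius is 2a − r_p = 2.273×10⁷ m = 22725 km.
Apogee altitude = 22725 − 6371 = 16354 km.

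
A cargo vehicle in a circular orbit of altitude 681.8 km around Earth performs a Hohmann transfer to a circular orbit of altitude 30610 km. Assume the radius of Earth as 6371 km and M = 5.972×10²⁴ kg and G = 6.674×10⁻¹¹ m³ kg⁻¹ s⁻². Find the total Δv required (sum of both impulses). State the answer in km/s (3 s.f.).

μ = GM = 6.674×10⁻¹¹ × 5.972×10²⁴ = 3.986×10¹⁴ m³/s².
r₁ = 6371 + 681.8 = 7052.8 km = 7.0528×10⁶ m.
r₂ = 6371 + 30610 = 36981 km = 3.6981×10⁷ m.
Transfer ellipse a_t = (r₁ + r₂)/2 = 2.202×10⁷ m.
At r₁: circular v_c1 = √(μ/r₁) = 7517 m/s; transfer-perigee v_p = √[μ(2/r₁ − 1/a_t)] = 9743 m/s.
Δv₁ = v_p − v_c1 = 2225 m/s.
At r₂: circular v_c2 = √(μ/r₂) = 3283 m/s; transfer-apogee v_a = √[μ(2/r₂ − 1/a_t)] = 1858 m/s.
Δv₂ = v_c2 − v_a = 1425 m/s.
Total Δv = Δv₁ + Δv₂ = 3650 m/s = 3.650 km/s.

Δv_total ≈ 3.65 km/s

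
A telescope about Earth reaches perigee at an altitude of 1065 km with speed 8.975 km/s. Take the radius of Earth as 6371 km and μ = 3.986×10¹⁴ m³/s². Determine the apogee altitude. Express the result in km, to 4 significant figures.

r_p = 6371 + 1065 = 7436.0 km = 7.436×10⁶ m.
Specific energy ε = v²/2 − μ/r = -1.333×10⁷ J/kg, so a = −μ/(2ε) = 1.495×10⁷ m.
The apsides satisfy r_p + r_a = 2a, so the apogee radius is 2a − r_p = 2.247×10⁷ m = 22469 km.
Apogee altitude = 22469 − 6371 = 16098 km.

apogee altitude ≈ 16100 km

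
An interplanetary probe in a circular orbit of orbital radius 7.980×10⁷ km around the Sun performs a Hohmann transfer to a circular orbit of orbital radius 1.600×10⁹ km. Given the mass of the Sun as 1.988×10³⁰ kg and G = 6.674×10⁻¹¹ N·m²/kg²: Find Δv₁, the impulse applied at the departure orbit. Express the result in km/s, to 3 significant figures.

μ = GM = 6.674×10⁻¹¹ × 1.988×10³⁰ = 1.327×10²⁰ m³/s².
r₁ = 7.980×10⁷ km = 7.980×10¹⁰ m.
r₂ = 1.600×10⁹ km = 1.600×10¹² m.
Transfer ellipse a_t = (r₁ + r₂)/2 = 8.399×10¹¹ m.
At r₁: circular v_c1 = √(μ/r₁) = 40780 m/s; transfer-perihelion v_p = √[μ(2/r₁ − 1/a_t)] = 56280 m/s.
Δv₁ = v_p − v_c1 = 15500 m/s.
= 15.50 km/s.

Δv ≈ 15.5 km/s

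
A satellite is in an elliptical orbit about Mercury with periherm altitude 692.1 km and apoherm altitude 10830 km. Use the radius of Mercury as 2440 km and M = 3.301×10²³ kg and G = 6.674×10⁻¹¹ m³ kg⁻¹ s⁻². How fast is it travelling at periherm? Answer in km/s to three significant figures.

μ = GM = 6.674×10⁻¹¹ × 3.301×10²³ = 2.203×10¹³ m³/s².
r_p = 2440 + 692.1 = 3132.1 km = 3.1321×10⁶ m.
r_a = 2440 + 10830 = 13270 km = 1.3270×10⁷ m.
Semi-major axis a = (r_p + r_a)/2 = 8201.0 km = 8.201×10⁶ m.
Vis-viva: v² = μ(2/r − 1/a) = 2.203×10¹³ × (6.385×10⁻⁷ − 1.219×10⁻⁷) = 1.138×10⁷ m²/s².
v = 3374 m/s = 3.374 km/s.

v ≈ 3.37 km/s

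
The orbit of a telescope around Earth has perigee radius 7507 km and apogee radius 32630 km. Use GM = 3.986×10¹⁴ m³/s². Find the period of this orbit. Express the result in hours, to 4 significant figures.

Semi-major axis a = (r_p + r_a)/2 = (7507.0 + 32630)/2 = 20068 km = 2.007×10⁷ m.
By Kepler's third law T = 2π√(a³/μ) = 2π × 4.503×10³ = 2.829×10⁴ s.
= 7.859 hours.

T ≈ 7.859 hours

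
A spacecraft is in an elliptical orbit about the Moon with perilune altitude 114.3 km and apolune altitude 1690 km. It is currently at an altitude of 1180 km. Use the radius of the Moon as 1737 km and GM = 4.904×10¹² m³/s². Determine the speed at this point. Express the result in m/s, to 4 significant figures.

r_p = 1737 + 114.3 = 1851.3 km = 1.8513×10⁶ m.
r_a = 1737 + 1690 = 3427.0 km = 3.4270×10⁶ m.
r = 1737 + 1180 = 2917.0 km = 2.917×10⁶ m.
Semi-major axis a = (r_p + r_a)/2 = 2639.2 km = 2.639×10⁶ m.
Vis-viva: v² = μ(2/r − 1/a) = 4.904×10¹² × (6.856×10⁻⁷ − 3.789×10⁻⁷) = 1.504×10⁶ m²/s².
v = 1226 m/s.

v ≈ 1226 m/s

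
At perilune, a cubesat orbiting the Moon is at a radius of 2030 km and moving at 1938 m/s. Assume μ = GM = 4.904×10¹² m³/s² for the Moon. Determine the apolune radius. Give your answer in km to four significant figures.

apolune radius ≈ 7088 km

r_p = 2.030×10⁶ m.
Specific energy ε = v²/2 − μ/r = -5.378×10⁵ J/kg, so a = −μ/(2ε) = 4.559×10⁶ m.
The apsides satisfy r_p + r_a = 2a, so the apolune radius is 2a − r_p = 7.088×10⁶ m = 7087.9 km.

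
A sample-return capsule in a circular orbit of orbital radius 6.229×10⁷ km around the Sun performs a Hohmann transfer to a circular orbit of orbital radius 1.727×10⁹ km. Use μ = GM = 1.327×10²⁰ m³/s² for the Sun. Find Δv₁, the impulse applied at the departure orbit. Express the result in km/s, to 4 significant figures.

Δv ≈ 17.97 km/s

r₁ = 6.229×10⁷ km = 6.229×10¹⁰ m.
r₂ = 1.727×10⁹ km = 1.727×10¹² m.
Transfer ellipse a_t = (r₁ + r₂)/2 = 8.946×10¹¹ m.
At r₁: circular v_c1 = √(μ/r₁) = 46160 m/s; transfer-perihelion v_p = √[μ(2/r₁ − 1/a_t)] = 64130 m/s.
Δv₁ = v_p − v_c1 = 17970 m/s.
= 17.97 km/s.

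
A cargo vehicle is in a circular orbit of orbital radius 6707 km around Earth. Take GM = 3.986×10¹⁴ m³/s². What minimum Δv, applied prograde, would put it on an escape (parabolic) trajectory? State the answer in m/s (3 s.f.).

r = 6707 km = 6.707×10⁶ m.
Circular speed v_c = √(μ/r) = 7709 m/s.
Escape speed v_esc = √(2μ/r) = √2 × v_c = 10900 m/s.
Δv = v_esc − v_c = 3193 m/s.

Δv ≈ 3190 m/s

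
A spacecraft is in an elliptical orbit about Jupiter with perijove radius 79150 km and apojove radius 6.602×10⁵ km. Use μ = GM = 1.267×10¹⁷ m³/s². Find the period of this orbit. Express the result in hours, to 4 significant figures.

Semi-major axis a = (r_p + r_a)/2 = (79150 + 6.6020×10⁵)/2 = 3.6968×10⁵ km = 3.697×10⁸ m.
By Kepler's third law T = 2π√(a³/μ) = 2π × 1.997×10⁴ = 1.255×10⁵ s.
= 34.85 hours.

T ≈ 34.85 hours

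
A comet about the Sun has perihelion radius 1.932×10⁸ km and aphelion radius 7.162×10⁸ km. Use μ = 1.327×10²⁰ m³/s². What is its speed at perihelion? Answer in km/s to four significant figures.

v ≈ 32.89 km/s

Semi-major axis a = (r_p + r_a)/2 = 4.5470×10⁸ km = 4.547×10¹¹ m.
Vis-viva: v² = μ(2/r − 1/a) = 1.327×10²⁰ × (1.035×10⁻¹¹ − 2.199×10⁻¹²) = 1.082×10⁹ m²/s².
v = 32890 m/s = 32.89 km/s.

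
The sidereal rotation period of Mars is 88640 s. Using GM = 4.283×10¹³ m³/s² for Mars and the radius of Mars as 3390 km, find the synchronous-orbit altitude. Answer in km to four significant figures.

h_sync ≈ 17040 km

A synchronous orbit has period T, so by Kepler's third law a = (μT²/4π²)^(1/3).
μT²/4π² = 4.283×10¹³ × (8.864×10⁴)² / 39.48 = 8.524×10²¹ m³.
a = 2.043×10⁷ m = 20428 km.
Altitude h = a − R = 20428 − 3390 = 17038 km.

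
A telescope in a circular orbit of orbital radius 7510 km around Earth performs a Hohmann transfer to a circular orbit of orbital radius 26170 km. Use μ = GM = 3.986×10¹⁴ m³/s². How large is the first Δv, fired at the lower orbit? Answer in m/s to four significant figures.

Δv ≈ 1797 m/s

r₁ = 7510 km = 7.510×10⁶ m.
r₂ = 26170 km = 2.617×10⁷ m.
Transfer ellipse a_t = (r₁ + r₂)/2 = 1.684×10⁷ m.
At r₁: circular v_c1 = √(μ/r₁) = 7285 m/s; transfer-perigee v_p = √[μ(2/r₁ − 1/a_t)] = 9082 m/s.
Δv₁ = v_p − v_c1 = 1797 m/s.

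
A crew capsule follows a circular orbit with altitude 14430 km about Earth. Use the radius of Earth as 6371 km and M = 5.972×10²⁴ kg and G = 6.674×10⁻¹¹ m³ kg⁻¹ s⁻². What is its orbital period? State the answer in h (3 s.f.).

T ≈ 8.29 h

μ = GM = 6.674×10⁻¹¹ × 5.972×10²⁴ = 3.986×10¹⁴ m³/s².
r = 6371 + 14430 = 20801 km = 2.0801×10⁷ m.
Kepler's third law: T = 2π√(r³/μ) = 2π√((2.080×10⁷)³ / 3.986×10¹⁴).
r³/μ = 2.258×10⁷ s², so T = 2π × 4.752×10³ = 2.986×10⁴ s.
Converting: 2.986×10⁴ s ÷ 3600 = 8.294 h.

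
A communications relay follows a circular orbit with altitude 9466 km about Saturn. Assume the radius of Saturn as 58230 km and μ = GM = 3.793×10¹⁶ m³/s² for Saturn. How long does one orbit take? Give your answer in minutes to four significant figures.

T ≈ 299.5 minutes

r = 58230 + 9466 = 67696 km = 6.7696×10⁷ m.
Kepler's third law: T = 2π√(r³/μ) = 2π√((6.770×10⁷)³ / 3.793×10¹⁶).
r³/μ = 8.179×10⁶ s², so T = 2π × 2.860×10³ = 1.797×10⁴ s.
Converting: 1.797×10⁴ s ÷ 60.00 = 299.5 minutes.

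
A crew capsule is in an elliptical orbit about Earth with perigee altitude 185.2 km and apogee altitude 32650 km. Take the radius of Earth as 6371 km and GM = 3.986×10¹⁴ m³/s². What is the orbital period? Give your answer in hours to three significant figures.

r_p = 6371 + 185.2 = 6556.2 km = 6.5562×10⁶ m.
r_a = 6371 + 32650 = 39021 km = 3.9021×10⁷ m.
Semi-major axis a = (r_p + r_a)/2 = (6556.2 + 39021)/2 = 22789 km = 2.279×10⁷ m.
By Kepler's third law T = 2π√(a³/μ) = 2π × 5.449×10³ = 3.424×10⁴ s.
= 9.510 hours.

T ≈ 9.51 hours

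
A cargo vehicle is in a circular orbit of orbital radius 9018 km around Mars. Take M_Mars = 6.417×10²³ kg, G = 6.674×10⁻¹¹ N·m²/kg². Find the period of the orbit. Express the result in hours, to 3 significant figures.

T ≈ 7.22 hours

μ = GM = 6.674×10⁻¹¹ × 6.417×10²³ = 4.283×10¹³ m³/s².
r = 9018 km = 9.018×10⁶ m.
Kepler's third law: T = 2π√(r³/μ) = 2π√((9.018×10⁶)³ / 4.283×10¹³).
r³/μ = 1.712×10⁷ s², so T = 2π × 4.138×10³ = 2.600×10⁴ s.
Converting: 2.600×10⁴ s ÷ 3600 = 7.222 hours.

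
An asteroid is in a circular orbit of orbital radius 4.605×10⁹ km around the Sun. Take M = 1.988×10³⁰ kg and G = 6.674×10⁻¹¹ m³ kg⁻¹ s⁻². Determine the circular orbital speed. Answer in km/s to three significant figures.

μ = GM = 6.674×10⁻¹¹ × 1.988×10³⁰ = 1.327×10²⁰ m³/s².
r = 4.605×10⁹ km = 4.605×10¹² m.
For a circular orbit v = √(μ/r) = √(1.327×10²⁰ / 4.605×10¹²) = √(2.881×10⁷) = 5368 m/s.
That is 5.368 km/s.

v ≈ 5.37 km/s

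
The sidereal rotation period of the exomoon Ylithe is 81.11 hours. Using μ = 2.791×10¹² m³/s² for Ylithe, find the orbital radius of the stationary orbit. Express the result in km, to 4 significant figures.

T = 81.11 hours = 2.920×10⁵ s.
A synchronous orbit has period T, so by Kepler's third law a = (μT²/4π²)^(1/3).
μT²/4π² = 2.791×10¹² × (2.920×10⁵)² / 39.48 = 6.028×10²¹ m³.
a = 1.820×10⁷ m = 18199 km.

r_sync ≈ 18200 km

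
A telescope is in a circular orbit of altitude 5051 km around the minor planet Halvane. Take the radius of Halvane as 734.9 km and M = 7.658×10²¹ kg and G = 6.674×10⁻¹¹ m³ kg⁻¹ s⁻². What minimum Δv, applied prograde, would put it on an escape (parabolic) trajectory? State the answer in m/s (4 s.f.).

μ = GM = 6.674×10⁻¹¹ × 7.658×10²¹ = 5.111×10¹¹ m³/s².
r = 734.9 + 5051 = 5785.9 km = 5.7859×10⁶ m.
Circular speed v_c = √(μ/r) = 297.2 m/s.
Escape speed v_esc = √(2μ/r) = √2 × v_c = 420.3 m/s.
Δv = v_esc − v_c = 123.1 m/s.

Δv ≈ 123.1 m/s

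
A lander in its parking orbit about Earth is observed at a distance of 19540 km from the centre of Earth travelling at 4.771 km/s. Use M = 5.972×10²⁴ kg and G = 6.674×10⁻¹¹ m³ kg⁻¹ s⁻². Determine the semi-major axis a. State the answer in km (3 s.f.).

a ≈ 22100 km

μ = GM = 6.674×10⁻¹¹ × 5.972×10²⁴ = 3.986×10¹⁴ m³/s².
r = 1.954×10⁷ m.
Vis-viva rearranged: 1/a = 2/r − v²/μ = 1.024×10⁻⁷ − 5.711×10⁻⁸ = 4.524×10⁻⁸ m⁻¹.
a = 2.210×10⁷ m = 22102 km.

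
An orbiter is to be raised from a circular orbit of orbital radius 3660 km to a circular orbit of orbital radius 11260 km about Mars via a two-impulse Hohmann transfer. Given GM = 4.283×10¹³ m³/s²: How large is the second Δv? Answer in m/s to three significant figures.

r₁ = 3660 km = 3.660×10⁶ m.
r₂ = 11260 km = 1.126×10⁷ m.
Transfer ellipse a_t = (r₁ + r₂)/2 = 7.460×10⁶ m.
At r₁: circular v_c1 = √(μ/r₁) = 3421 m/s; transfer-periapsis v_p = √[μ(2/r₁ − 1/a_t)] = 4203 m/s.
At r₂: circular v_c2 = √(μ/r₂) = 1950 m/s; transfer-apoapsis v_a = √[μ(2/r₂ − 1/a_t)] = 1366 m/s.
Δv₂ = v_c2 − v_a = 584.2 m/s.

Δv ≈ 584 m/s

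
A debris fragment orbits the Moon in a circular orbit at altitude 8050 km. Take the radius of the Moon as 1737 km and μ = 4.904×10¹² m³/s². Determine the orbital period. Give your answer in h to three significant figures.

T ≈ 24.1 h

r = 1737 + 8050 = 9787.0 km = 9.7870×10⁶ m.
Kepler's third law: T = 2π√(r³/μ) = 2π√((9.787×10⁶)³ / 4.904×10¹²).
r³/μ = 1.912×10⁸ s², so T = 2π × 1.383×10⁴ = 8.687×10⁴ s.
Converting: 8.687×10⁴ s ÷ 3600 = 24.13 h.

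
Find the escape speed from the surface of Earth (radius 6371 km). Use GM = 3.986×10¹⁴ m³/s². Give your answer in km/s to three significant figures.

r = R = 6.371×10⁶ m.
Escape speed v_esc = √(2μ/r) = √(2 × 3.986×10¹⁴ / 6.371×10⁶) = √(1.251×10⁸) = 11190 m/s.
= 11.19 km/s.

v_esc ≈ 11.2 km/s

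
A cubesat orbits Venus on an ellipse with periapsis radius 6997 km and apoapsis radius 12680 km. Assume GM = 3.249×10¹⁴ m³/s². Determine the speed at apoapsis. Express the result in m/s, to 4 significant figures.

v ≈ 4269 m/s

Semi-major axis a = (r_p + r_a)/2 = 9838.5 km = 9.838×10⁶ m.
Vis-viva: v² = μ(2/r − 1/a) = 3.249×10¹⁴ × (1.577×10⁻⁷ − 1.016×10⁻⁷) = 1.822×10⁷ m²/s².
v = 4269 m/s.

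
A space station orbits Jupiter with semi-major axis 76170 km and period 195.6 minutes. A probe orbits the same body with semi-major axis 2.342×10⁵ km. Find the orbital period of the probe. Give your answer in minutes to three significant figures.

T₂ ≈ 1050 minutes

Kepler's third law: T² ∝ a³, so T₂ = T₁ (a₂/a₁)^(3/2).
a₂/a₁ = 3.075, (a₂/a₁)^(3/2) = 5.391.
T₂ = 195.6 × 5.391 = 1055 minutes.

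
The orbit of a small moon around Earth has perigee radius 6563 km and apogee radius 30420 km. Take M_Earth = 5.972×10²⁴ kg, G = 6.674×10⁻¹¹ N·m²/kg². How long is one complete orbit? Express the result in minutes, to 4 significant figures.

T ≈ 417.1 minutes

μ = GM = 6.674×10⁻¹¹ × 5.972×10²⁴ = 3.986×10¹⁴ m³/s².
Semi-major axis a = (r_p + r_a)/2 = (6563.0 + 30420)/2 = 18492 km = 1.849×10⁷ m.
By Kepler's third law T = 2π√(a³/μ) = 2π × 3.983×10³ = 2.503×10⁴ s.
= 417.1 minutes.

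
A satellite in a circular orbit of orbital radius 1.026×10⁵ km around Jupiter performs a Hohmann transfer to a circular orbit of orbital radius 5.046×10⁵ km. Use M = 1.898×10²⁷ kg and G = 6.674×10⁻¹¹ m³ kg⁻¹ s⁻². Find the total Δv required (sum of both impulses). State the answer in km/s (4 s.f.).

μ = GM = 6.674×10⁻¹¹ × 1.898×10²⁷ = 1.267×10¹⁷ m³/s².
r₁ = 1.026×10⁵ km = 1.026×10⁸ m.
r₂ = 5.046×10⁵ km = 5.046×10⁸ m.
Transfer ellipse a_t = (r₁ + r₂)/2 = 3.036×10⁸ m.
At r₁: circular v_c1 = √(μ/r₁) = 35140 m/s; transfer-perijove v_p = √[μ(2/r₁ − 1/a_t)] = 45300 m/s.
Δv₁ = v_p − v_c1 = 10160 m/s.
At r₂: circular v_c2 = √(μ/r₂) = 15840 m/s; transfer-apojove v_a = √[μ(2/r₂ − 1/a_t)] = 9211 m/s.
Δv₂ = v_c2 − v_a = 6633 m/s.
Total Δv = Δv₁ + Δv₂ = 16800 m/s = 16.80 km/s.

Δv_total ≈ 16.80 km/s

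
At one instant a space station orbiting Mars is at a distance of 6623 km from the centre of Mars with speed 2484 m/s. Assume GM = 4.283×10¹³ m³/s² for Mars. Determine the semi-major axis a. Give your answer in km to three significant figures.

a ≈ 6330 km

r = 6.623×10⁶ m.
Vis-viva rearranged: 1/a = 2/r − v²/μ = 3.020×10⁻⁷ − 1.441×10⁻⁷ = 1.579×10⁻⁷ m⁻¹.
a = 6.333×10⁶ m = 6332.6 km.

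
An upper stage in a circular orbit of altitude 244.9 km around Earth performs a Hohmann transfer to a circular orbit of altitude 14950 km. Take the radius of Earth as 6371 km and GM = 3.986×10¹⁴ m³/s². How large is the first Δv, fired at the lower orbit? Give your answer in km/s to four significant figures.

r₁ = 6371 + 244.9 = 6615.9 km = 6.6159×10⁶ m.
r₂ = 6371 + 14950 = 21321 km = 2.1321×10⁷ m.
Transfer ellipse a_t = (r₁ + r₂)/2 = 1.397×10⁷ m.
At r₁: circular v_c1 = √(μ/r₁) = 7762 m/s; transfer-perigee v_p = √[μ(2/r₁ − 1/a_t)] = 9590 m/s.
Δv₁ = v_p − v_c1 = 1828 m/s.
= 1.828 km/s.

Δv ≈ 1.828 km/s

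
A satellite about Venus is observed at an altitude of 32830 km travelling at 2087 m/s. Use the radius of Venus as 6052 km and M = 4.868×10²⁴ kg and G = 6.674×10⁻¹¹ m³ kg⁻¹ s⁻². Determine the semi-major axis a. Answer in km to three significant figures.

μ = GM = 6.674×10⁻¹¹ × 4.868×10²⁴ = 3.249×10¹⁴ m³/s².
r = 6052 + 32830 = 38882 km = 3.888×10⁷ m.
Vis-viva rearranged: 1/a = 2/r − v²/μ = 5.144×10⁻⁸ − 1.341×10⁻⁸ = 3.803×10⁻⁸ m⁻¹.
a = 2.629×10⁷ m = 26294 km.

a ≈ 26300 km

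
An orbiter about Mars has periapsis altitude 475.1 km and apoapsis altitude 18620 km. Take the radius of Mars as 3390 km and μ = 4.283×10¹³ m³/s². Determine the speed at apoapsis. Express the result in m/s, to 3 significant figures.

r_p = 3390 + 475.1 = 3865.1 km = 3.8651×10⁶ m.
r_a = 3390 + 18620 = 22010 km = 2.2010×10⁷ m.
Semi-major axis a = (r_p + r_a)/2 = 12938 km = 1.294×10⁷ m.
Vis-viva: v² = μ(2/r − 1/a) = 4.283×10¹³ × (9.087×10⁻⁸ − 7.729×10⁻⁸) = 5.813×10⁵ m²/s².
v = 762.5 m/s.

v ≈ 762 m/s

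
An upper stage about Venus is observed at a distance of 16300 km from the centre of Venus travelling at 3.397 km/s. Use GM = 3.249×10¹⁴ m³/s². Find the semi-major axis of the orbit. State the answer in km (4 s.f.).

a ≈ 11470 km

r = 1.630×10⁷ m.
Vis-viva rearranged: 1/a = 2/r − v²/μ = 1.227×10⁻⁷ − 3.552×10⁻⁸ = 8.718×10⁻⁸ m⁻¹.
a = 1.147×10⁷ m = 11470 km.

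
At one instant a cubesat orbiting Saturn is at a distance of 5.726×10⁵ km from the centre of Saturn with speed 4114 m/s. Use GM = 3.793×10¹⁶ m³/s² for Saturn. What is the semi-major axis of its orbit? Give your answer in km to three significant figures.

r = 5.726×10⁸ m.
Vis-viva rearranged: 1/a = 2/r − v²/μ = 3.493×10⁻⁹ − 4.462×10⁻¹⁰ = 3.047×10⁻⁹ m⁻¹.
a = 3.282×10⁸ m = 3.2823×10⁵ km.

a ≈ 3.28×10⁵ km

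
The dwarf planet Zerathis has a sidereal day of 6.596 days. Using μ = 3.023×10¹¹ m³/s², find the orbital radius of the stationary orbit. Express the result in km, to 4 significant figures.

T = 6.596 days = 5.699×10⁵ s.
A synchronous orbit has period T, so by Kepler's third law a = (μT²/4π²)^(1/3).
μT²/4π² = 3.023×10¹¹ × (5.699×10⁵)² / 39.48 = 2.487×10²¹ m³.
a = 1.355×10⁷ m = 13548 km.

r_sync ≈ 13550 km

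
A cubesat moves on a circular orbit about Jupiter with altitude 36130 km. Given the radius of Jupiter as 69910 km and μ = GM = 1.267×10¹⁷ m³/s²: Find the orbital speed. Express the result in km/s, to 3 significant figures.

v ≈ 34.6 km/s

r = 69910 + 36130 = 106040 km = 1.0604×10⁸ m.
For a circular orbit v = √(μ/r) = √(1.267×10¹⁷ / 1.060×10⁸) = √(1.195×10⁹) = 34570 m/s.
That is 34.57 km/s.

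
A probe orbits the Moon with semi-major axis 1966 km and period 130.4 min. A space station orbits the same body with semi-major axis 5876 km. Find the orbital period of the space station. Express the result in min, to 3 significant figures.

T₂ ≈ 674 min

Kepler's third law: T² ∝ a³, so T₂ = T₁ (a₂/a₁)^(3/2).
a₂/a₁ = 2.989, (a₂/a₁)^(3/2) = 5.167.
T₂ = 130.4 × 5.167 = 673.8 min.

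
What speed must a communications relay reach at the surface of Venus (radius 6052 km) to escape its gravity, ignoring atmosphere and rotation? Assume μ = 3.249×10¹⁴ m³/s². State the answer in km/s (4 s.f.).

v_esc ≈ 10.36 km/s

r = R = 6.052×10⁶ m.
Escape speed v_esc = √(2μ/r) = √(2 × 3.249×10¹⁴ / 6.052×10⁶) = √(1.074×10⁸) = 10360 m/s.
= 10.36 km/s.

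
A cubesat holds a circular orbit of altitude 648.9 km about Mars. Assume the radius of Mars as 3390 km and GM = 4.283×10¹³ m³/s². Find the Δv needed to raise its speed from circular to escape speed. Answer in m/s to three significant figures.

r = 3390 + 648.9 = 4038.9 km = 4.0389×10⁶ m.
Circular speed v_c = √(μ/r) = 3256 m/s.
Escape speed v_esc = √(2μ/r) = √2 × v_c = 4605 m/s.
Δv = v_esc − v_c = 1349 m/s.

Δv ≈ 1350 m/s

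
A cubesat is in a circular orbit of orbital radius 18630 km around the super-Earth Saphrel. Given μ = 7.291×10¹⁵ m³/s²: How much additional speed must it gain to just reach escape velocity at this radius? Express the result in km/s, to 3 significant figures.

Δv ≈ 8.19 km/s

r = 18630 km = 1.863×10⁷ m.
Circular speed v_c = √(μ/r) = 19780 m/s.
Escape speed v_esc = √(2μ/r) = √2 × v_c = 27980 m/s.
Δv = v_esc − v_c = 8194 m/s = 8.194 km/s.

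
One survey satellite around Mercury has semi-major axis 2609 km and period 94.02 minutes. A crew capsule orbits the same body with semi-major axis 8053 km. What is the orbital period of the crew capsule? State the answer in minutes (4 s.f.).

T₂ ≈ 509.9 minutes

Kepler's third law: T² ∝ a³, so T₂ = T₁ (a₂/a₁)^(3/2).
a₂/a₁ = 3.087, (a₂/a₁)^(3/2) = 5.423.
T₂ = 94.02 × 5.423 = 509.9 minutes.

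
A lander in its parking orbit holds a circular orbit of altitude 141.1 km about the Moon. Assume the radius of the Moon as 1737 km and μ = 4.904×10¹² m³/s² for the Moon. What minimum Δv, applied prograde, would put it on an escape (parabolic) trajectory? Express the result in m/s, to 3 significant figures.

r = 1737 + 141.1 = 1878.1 km = 1.8781×10⁶ m.
Circular speed v_c = √(μ/r) = 1616 m/s.
Escape speed v_esc = √(2μ/r) = √2 × v_c = 2285 m/s.
Δv = v_esc − v_c = 669.3 m/s.

Δv ≈ 669 m/s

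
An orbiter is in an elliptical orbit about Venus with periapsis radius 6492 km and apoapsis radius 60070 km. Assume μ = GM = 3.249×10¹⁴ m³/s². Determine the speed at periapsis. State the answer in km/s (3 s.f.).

Semi-major axis a = (r_p + r_a)/2 = 33281 km = 3.328×10⁷ m.
Vis-viva: v² = μ(2/r − 1/a) = 3.249×10¹⁴ × (3.081×10⁻⁷ − 3.005×10⁻⁸) = 9.033×10⁷ m²/s².
v = 9504 m/s = 9.504 km/s.

v ≈ 9.50 km/s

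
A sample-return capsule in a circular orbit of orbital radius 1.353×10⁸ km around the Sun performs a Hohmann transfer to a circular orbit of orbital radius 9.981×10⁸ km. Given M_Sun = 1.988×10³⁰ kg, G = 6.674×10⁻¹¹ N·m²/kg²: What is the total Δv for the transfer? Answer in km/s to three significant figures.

μ = GM = 6.674×10⁻¹¹ × 1.988×10³⁰ = 1.327×10²⁰ m³/s².
r₁ = 1.353×10⁸ km = 1.353×10¹¹ m.
r₂ = 9.981×10⁸ km = 9.981×10¹¹ m.
Transfer ellipse a_t = (r₁ + r₂)/2 = 5.667×10¹¹ m.
At r₁: circular v_c1 = √(μ/r₁) = 31310 m/s; transfer-perihelion v_p = √[μ(2/r₁ − 1/a_t)] = 41560 m/s.
Δv₁ = v_p − v_c1 = 10240 m/s.
At r₂: circular v_c2 = √(μ/r₂) = 11530 m/s; transfer-aphelion v_a = √[μ(2/r₂ − 1/a_t)] = 5634 m/s.
Δv₂ = v_c2 − v_a = 5896 m/s.
Total Δv = Δv₁ + Δv₂ = 16140 m/s = 16.14 km/s.

Δv_total ≈ 16.1 km/s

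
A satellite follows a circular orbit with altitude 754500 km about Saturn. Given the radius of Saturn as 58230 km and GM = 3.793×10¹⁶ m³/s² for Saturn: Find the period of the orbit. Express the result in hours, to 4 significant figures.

T ≈ 207.6 hours

r = 58230 + 754500 = 812730 km = 8.1273×10⁸ m.
Kepler's third law: T = 2π√(r³/μ) = 2π√((8.127×10⁸)³ / 3.793×10¹⁶).
r³/μ = 1.415×10¹⁰ s², so T = 2π × 1.190×10⁵ = 7.475×10⁵ s.
Converting: 7.475×10⁵ s ÷ 3600 = 207.6 hours.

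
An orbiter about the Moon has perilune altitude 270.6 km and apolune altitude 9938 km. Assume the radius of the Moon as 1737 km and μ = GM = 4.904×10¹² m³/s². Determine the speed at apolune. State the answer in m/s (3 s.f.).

v ≈ 351 m/s

r_p = 1737 + 270.6 = 2007.6 km = 2.0076×10⁶ m.
r_a = 1737 + 9938 = 11675 km = 1.1675×10⁷ m.
Semi-major axis a = (r_p + r_a)/2 = 6841.3 km = 6.841×10⁶ m.
Vis-viva: v² = μ(2/r − 1/a) = 4.904×10¹² × (1.713×10⁻⁷ − 1.462×10⁻⁷) = 1.233×10⁵ m²/s².
v = 351.1 m/s.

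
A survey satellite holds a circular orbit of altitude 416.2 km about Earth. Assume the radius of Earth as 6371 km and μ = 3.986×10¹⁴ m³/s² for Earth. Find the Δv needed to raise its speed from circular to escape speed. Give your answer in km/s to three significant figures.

r = 6371 + 416.2 = 6787.2 km = 6.7872×10⁶ m.
Circular speed v_c = √(μ/r) = 7663 m/s.
Escape speed v_esc = √(2μ/r) = √2 × v_c = 10840 m/s.
Δv = v_esc − v_c = 3174 m/s = 3.174 km/s.

Δv ≈ 3.17 km/s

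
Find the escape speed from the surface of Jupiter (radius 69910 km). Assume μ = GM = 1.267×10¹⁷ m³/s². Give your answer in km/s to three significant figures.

v_esc ≈ 60.2 km/s

r = R = 6.991×10⁷ m.
Escape speed v_esc = √(2μ/r) = √(2 × 1.267×10¹⁷ / 6.991×10⁷) = √(3.625×10⁹) = 60210 m/s.
= 60.21 km/s.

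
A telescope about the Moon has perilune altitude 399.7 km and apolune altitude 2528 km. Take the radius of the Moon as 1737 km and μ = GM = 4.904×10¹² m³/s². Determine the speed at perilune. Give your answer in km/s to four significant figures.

r_p = 1737 + 399.7 = 2136.7 km = 2.1367×10⁶ m.
r_a = 1737 + 2528 = 4265.0 km = 4.2650×10⁶ m.
Semi-major axis a = (r_p + r_a)/2 = 3200.8 km = 3.201×10⁶ m.
Vis-viva: v² = μ(2/r − 1/a) = 4.904×10¹² × (9.360×10⁻⁷ − 3.124×10⁻⁷) = 3.058×10⁶ m²/s².
v = 1749 m/s = 1.749 km/s.

v ≈ 1.749 km/s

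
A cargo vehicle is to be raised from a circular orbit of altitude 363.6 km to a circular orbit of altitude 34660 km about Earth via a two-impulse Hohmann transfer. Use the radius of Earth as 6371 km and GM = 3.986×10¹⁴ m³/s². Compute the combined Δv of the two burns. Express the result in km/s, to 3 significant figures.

r₁ = 6371 + 363.6 = 6734.6 km = 6.7346×10⁶ m.
r₂ = 6371 + 34660 = 41031 km = 4.1031×10⁷ m.
Transfer ellipse a_t = (r₁ + r₂)/2 = 2.388×10⁷ m.
At r₁: circular v_c1 = √(μ/r₁) = 7693 m/s; transfer-perigee v_p = √[μ(2/r₁ − 1/a_t)] = 10080 m/s.
Δv₁ = v_p − v_c1 = 2391 m/s.
At r₂: circular v_c2 = √(μ/r₂) = 3117 m/s; transfer-apogee v_a = √[μ(2/r₂ − 1/a_t)] = 1655 m/s.
Δv₂ = v_c2 − v_a = 1462 m/s.
Total Δv = Δv₁ + Δv₂ = 3852 m/s = 3.852 km/s.

Δv_total ≈ 3.85 km/s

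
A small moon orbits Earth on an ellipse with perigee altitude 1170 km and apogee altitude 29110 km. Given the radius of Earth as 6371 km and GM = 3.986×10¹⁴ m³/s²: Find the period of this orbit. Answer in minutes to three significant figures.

r_p = 6371 + 1170 = 7541.0 km = 7.5410×10⁶ m.
r_a = 6371 + 29110 = 35481 km = 3.5481×10⁷ m.
Semi-major axis a = (r_p + r_a)/2 = (7541.0 + 35481)/2 = 21511 km = 2.151×10⁷ m.
By Kepler's third law T = 2π√(a³/μ) = 2π × 4.997×10³ = 3.140×10⁴ s.
= 523.3 minutes.

T ≈ 523 minutes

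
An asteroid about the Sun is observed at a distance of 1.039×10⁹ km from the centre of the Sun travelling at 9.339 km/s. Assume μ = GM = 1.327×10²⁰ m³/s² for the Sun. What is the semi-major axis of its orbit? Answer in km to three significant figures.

r = 1.039×10¹² m.
Specific orbital energy ε = v²/2 − μ/r = (9339)²/2 − 1.327×10²⁰/1.039×10¹² = -8.411×10⁷ J/kg.
Since ε = −μ/(2a), a = −μ/(2ε) = 7.888×10¹¹ m = 7.8884×10⁸ km.

a ≈ 7.89×10⁸ km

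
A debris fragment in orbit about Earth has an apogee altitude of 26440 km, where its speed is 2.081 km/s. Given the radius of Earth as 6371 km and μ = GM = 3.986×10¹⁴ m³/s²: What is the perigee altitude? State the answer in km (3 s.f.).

perigee altitude ≈ 746 km

r_a = 6371 + 26440 = 32811 km = 3.281×10⁷ m.
Specific energy ε = v²/2 − μ/r = -9.983×10⁶ J/kg, so a = −μ/(2ε) = 1.996×10⁷ m.
The apsides satisfy r_p + r_a = 2a, so the perigee radius is 2a − r_a = 7.117×10⁶ m = 7116.5 km.
Perigee altitude = 7116.5 − 6371 = 745.54 km.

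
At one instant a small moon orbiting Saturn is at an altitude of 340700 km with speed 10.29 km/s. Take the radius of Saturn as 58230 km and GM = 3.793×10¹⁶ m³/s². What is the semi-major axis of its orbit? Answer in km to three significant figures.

r = 58230 + 340700 = 3.9893×10⁵ km = 3.989×10⁸ m.
Vis-viva rearranged: 1/a = 2/r − v²/μ = 5.013×10⁻⁹ − 2.792×10⁻⁹ = 2.222×10⁻⁹ m⁻¹.
a = 4.501×10⁸ m = 4.5008×10⁵ km.

a ≈ 4.50×10⁵ km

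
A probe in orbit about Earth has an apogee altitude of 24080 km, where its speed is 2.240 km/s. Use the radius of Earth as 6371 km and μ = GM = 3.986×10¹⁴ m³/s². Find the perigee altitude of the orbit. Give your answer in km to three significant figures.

r_a = 6371 + 24080 = 30451 km = 3.045×10⁷ m.
Specific energy ε = v²/2 − μ/r = -1.058×10⁷ J/kg, so a = −μ/(2ε) = 1.884×10⁷ m.
The apsides satisfy r_p + r_a = 2a, so the perigee radius is 2a − r_a = 7.220×10⁶ m = 7220.0 km.
Perigee altitude = 7220.0 − 6371 = 849.01 km.

perigee altitude ≈ 849 km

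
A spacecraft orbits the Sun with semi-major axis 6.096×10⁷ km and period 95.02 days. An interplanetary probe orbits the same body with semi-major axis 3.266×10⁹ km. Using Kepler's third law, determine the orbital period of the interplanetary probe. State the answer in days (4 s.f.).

Kepler's third law: T² ∝ a³, so T₂ = T₁ (a₂/a₁)^(3/2).
a₂/a₁ = 53.58, (a₂/a₁)^(3/2) = 392.2.
T₂ = 95.02 × 392.2 = 37260 days.

T₂ ≈ 37260 days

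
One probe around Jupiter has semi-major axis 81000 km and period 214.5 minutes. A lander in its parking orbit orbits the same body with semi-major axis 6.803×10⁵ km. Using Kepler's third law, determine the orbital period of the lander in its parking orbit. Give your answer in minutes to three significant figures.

Kepler's third law: T² ∝ a³, so T₂ = T₁ (a₂/a₁)^(3/2).
a₂/a₁ = 8.399, (a₂/a₁)^(3/2) = 24.34.
T₂ = 214.5 × 24.34 = 5221 minutes.

T₂ ≈ 5220 minutes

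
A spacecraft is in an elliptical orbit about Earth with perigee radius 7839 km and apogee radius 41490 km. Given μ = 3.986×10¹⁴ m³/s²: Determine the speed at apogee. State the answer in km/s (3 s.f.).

Semi-major axis a = (r_p + r_a)/2 = 24664 km = 2.466×10⁷ m.
Vis-viva: v² = μ(2/r − 1/a) = 3.986×10¹⁴ × (4.820×10⁻⁸ − 4.054×10⁻⁸) = 3.053×10⁶ m²/s².
v = 1747 m/s = 1.747 km/s.

v ≈ 1.75 km/s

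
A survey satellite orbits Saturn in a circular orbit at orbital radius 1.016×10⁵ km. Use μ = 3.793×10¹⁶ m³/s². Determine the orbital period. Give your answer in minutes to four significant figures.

r = 1.016×10⁵ km = 1.016×10⁸ m.
Kepler's third law: T = 2π√(r³/μ) = 2π√((1.016×10⁸)³ / 3.793×10¹⁶).
r³/μ = 2.765×10⁷ s², so T = 2π × 5.258×10³ = 3.304×10⁴ s.
Converting: 3.304×10⁴ s ÷ 60.00 = 550.7 minutes.

T ≈ 550.7 minutes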